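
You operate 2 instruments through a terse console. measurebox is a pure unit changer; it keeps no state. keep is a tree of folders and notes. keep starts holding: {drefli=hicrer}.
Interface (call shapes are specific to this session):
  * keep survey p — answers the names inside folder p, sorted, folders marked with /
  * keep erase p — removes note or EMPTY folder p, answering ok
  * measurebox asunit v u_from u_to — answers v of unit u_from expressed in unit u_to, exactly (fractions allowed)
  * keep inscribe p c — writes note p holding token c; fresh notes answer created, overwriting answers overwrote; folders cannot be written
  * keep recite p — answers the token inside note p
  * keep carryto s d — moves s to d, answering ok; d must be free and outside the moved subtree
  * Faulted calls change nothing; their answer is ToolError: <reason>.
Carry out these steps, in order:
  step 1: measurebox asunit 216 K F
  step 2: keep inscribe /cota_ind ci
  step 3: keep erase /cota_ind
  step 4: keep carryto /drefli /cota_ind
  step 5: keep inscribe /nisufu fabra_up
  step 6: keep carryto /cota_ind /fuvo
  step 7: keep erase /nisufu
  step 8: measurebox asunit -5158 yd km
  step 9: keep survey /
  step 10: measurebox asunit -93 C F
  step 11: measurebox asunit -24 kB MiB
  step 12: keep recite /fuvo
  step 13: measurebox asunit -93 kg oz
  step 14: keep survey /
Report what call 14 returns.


Answer: [fuvo]

Derivation:
CALL measurebox asunit[v: 216; u_from: K; u_to: F]
RET  -7087/100
CALL keep inscribe[p: /cota_ind; c: ci]
RET  created
CALL keep erase[p: /cota_ind]
RET  ok
CALL keep carryto[s: /drefli; d: /cota_ind]
RET  ok
CALL keep inscribe[p: /nisufu; c: fabra_up]
RET  created
CALL keep carryto[s: /cota_ind; d: /fuvo]
RET  ok
CALL keep erase[p: /nisufu]
RET  ok
CALL measurebox asunit[v: -5158; u_from: yd; u_to: km]
RET  -2947797/625000
CALL keep survey[p: /]
RET  [fuvo]
CALL measurebox asunit[v: -93; u_from: C; u_to: F]
RET  -677/5
CALL measurebox asunit[v: -24; u_from: kB; u_to: MiB]
RET  -375/16384
CALL keep recite[p: /fuvo]
RET  hicrer
CALL measurebox asunit[v: -93; u_from: kg; u_to: oz]
RET  -148800000000/45359237
CALL keep survey[p: /]
RET  [fuvo]


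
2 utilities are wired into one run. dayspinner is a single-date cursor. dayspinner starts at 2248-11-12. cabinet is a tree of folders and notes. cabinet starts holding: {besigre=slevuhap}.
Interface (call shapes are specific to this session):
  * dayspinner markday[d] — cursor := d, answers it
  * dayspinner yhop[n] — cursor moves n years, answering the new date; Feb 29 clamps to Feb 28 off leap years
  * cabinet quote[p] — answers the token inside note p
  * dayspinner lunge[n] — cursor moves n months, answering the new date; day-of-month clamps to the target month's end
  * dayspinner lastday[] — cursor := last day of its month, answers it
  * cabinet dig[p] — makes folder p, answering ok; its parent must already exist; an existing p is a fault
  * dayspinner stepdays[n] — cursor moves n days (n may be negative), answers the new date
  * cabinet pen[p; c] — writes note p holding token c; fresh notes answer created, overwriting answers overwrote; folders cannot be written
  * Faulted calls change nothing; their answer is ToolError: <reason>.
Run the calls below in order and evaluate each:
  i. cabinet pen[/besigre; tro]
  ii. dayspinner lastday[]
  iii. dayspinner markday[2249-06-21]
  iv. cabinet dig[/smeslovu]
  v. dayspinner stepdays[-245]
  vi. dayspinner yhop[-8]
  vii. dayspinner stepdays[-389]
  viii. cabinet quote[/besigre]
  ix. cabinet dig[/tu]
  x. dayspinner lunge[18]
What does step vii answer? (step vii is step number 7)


Act: cabinet pen[p→/besigre; c→tro]
Obs: overwrote
Act: dayspinner lastday[]
Obs: 2248-11-30
Act: dayspinner markday[d→2249-06-21]
Obs: 2249-06-21
Act: cabinet dig[p→/smeslovu]
Obs: ok
Act: dayspinner stepdays[n→-245]
Obs: 2248-10-19
Act: dayspinner yhop[n→-8]
Obs: 2240-10-19
Act: dayspinner stepdays[n→-389]
Obs: 2239-09-26
Act: cabinet quote[p→/besigre]
Obs: tro
Act: cabinet dig[p→/tu]
Obs: ok
Act: dayspinner lunge[n→18]
Obs: 2241-03-26

Answer: 2239-09-26


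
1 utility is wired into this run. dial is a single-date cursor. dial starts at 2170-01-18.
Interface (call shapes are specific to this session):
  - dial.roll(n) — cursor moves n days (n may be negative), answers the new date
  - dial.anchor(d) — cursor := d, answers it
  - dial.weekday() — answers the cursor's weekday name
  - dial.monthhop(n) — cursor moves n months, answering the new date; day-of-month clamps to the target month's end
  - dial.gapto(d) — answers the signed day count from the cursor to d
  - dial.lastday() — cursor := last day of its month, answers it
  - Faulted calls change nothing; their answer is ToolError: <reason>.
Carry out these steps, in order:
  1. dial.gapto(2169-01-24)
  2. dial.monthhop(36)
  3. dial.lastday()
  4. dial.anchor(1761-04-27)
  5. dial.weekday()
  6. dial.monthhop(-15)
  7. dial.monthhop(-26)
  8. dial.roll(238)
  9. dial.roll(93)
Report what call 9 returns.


> dial.gapto 2169-01-24
= -359
> dial.monthhop 36
= 2173-01-18
> dial.lastday
= 2173-01-31
> dial.anchor 1761-04-27
= 1761-04-27
> dial.weekday
= Monday
> dial.monthhop -15
= 1760-01-27
> dial.monthhop -26
= 1757-11-27
> dial.roll 238
= 1758-07-23
> dial.roll 93
= 1758-10-24

Answer: 1758-10-24


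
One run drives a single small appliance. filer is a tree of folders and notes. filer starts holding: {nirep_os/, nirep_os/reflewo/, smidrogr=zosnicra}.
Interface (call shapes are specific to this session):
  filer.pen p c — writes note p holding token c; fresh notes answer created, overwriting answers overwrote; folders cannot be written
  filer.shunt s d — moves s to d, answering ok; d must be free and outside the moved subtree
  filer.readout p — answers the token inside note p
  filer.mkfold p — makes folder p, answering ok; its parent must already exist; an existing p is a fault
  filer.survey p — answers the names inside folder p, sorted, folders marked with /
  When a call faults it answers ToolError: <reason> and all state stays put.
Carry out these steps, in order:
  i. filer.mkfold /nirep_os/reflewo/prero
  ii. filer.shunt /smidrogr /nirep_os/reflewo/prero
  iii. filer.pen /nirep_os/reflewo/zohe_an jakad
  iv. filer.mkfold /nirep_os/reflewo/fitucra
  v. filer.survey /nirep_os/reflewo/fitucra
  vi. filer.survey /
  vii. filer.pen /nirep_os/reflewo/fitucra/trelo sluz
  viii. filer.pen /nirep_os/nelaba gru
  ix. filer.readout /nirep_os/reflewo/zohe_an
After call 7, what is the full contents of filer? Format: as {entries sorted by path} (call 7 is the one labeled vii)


-> filer.mkfold(p=/nirep_os/reflewo/prero)
<- ok
-> filer.shunt(s=/smidrogr, d=/nirep_os/reflewo/prero)
<- ToolError: exists
-> filer.pen(p=/nirep_os/reflewo/zohe_an, c=jakad)
<- created
-> filer.mkfold(p=/nirep_os/reflewo/fitucra)
<- ok
-> filer.survey(p=/nirep_os/reflewo/fitucra)
<- []
-> filer.survey(p=/)
<- [nirep_os/, smidrogr]
-> filer.pen(p=/nirep_os/reflewo/fitucra/trelo, c=sluz)
<- created
-> filer.pen(p=/nirep_os/nelaba, c=gru)
<- created
-> filer.readout(p=/nirep_os/reflewo/zohe_an)
<- jakad

Answer: {nirep_os/, nirep_os/reflewo/, nirep_os/reflewo/fitucra/, nirep_os/reflewo/fitucra/trelo=sluz, nirep_os/reflewo/prero/, nirep_os/reflewo/zohe_an=jakad, smidrogr=zosnicra}


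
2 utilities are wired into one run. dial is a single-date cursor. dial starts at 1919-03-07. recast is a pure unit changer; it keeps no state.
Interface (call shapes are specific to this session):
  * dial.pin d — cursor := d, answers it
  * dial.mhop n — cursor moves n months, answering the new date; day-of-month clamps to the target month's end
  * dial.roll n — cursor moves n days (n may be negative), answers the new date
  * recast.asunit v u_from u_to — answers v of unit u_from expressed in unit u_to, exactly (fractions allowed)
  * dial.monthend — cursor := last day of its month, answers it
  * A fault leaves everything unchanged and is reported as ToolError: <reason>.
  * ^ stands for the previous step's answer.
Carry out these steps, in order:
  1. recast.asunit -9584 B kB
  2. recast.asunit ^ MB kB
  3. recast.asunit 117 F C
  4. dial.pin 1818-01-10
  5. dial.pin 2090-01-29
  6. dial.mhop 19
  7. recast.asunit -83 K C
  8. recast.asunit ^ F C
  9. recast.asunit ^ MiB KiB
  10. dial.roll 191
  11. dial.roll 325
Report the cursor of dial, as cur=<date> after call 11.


Answer: cur=2093-01-26

Derivation:
Act: asunit[-9584; B; kB]
Obs: -1198/125
Act: asunit[^; MB; kB]
Obs: -9584
Act: asunit[117; F; C]
Obs: 425/9
Act: pin[1818-01-10]
Obs: 1818-01-10
Act: pin[2090-01-29]
Obs: 2090-01-29
Act: mhop[19]
Obs: 2091-08-29
Act: asunit[-83; K; C]
Obs: -7123/20
Act: asunit[^; F; C]
Obs: -7763/36
Act: asunit[^; MiB; KiB]
Obs: -1987328/9
Act: roll[191]
Obs: 2092-03-07
Act: roll[325]
Obs: 2093-01-26


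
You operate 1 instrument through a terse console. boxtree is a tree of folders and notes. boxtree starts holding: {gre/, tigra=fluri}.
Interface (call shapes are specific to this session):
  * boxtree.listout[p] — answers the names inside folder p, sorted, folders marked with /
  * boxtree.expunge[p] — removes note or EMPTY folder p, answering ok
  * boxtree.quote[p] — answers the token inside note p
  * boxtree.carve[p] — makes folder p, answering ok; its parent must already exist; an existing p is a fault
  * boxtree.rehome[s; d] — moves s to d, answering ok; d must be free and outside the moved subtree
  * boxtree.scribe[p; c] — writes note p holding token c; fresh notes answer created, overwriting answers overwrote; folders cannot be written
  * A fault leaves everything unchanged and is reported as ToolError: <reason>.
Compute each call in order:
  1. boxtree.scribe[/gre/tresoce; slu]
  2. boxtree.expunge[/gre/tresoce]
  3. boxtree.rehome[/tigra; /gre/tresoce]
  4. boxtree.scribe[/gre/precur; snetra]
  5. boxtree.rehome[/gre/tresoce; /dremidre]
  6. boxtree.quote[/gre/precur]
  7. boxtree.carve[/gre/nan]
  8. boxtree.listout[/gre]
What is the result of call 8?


% boxtree.scribe p='/gre/tresoce' c='slu'
= created
% boxtree.expunge p='/gre/tresoce'
= ok
% boxtree.rehome s='/tigra' d='/gre/tresoce'
= ok
% boxtree.scribe p='/gre/precur' c='snetra'
= created
% boxtree.rehome s='/gre/tresoce' d='/dremidre'
= ok
% boxtree.quote p='/gre/precur'
= snetra
% boxtree.carve p='/gre/nan'
= ok
% boxtree.listout p='/gre'
= [nan/, precur]

Answer: [nan/, precur]


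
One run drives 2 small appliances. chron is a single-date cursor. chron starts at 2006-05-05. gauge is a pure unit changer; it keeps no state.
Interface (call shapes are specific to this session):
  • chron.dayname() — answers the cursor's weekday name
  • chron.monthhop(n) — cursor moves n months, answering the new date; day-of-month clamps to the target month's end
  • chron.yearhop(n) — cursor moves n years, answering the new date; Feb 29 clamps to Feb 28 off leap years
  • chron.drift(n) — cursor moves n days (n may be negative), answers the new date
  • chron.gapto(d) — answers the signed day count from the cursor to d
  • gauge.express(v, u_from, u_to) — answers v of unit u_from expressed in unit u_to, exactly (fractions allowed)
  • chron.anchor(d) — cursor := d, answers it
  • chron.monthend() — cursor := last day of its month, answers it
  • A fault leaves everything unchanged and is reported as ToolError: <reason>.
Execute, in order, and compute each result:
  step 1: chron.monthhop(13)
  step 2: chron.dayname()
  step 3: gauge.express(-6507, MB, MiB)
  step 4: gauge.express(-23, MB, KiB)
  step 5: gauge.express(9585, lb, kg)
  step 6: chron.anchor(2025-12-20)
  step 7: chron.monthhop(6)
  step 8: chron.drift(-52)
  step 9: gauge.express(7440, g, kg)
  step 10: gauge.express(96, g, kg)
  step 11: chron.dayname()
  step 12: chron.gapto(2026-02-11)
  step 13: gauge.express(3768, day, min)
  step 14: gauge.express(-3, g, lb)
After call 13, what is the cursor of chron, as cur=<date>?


Answer: cur=2026-04-29

Derivation:
;; chron.monthhop(n→13) => 2007-06-05
;; chron.dayname() => Tuesday
;; gauge.express(v→-6507, u_from→MB, u_to→MiB) => -101671875/16384
;; gauge.express(v→-23, u_from→MB, u_to→KiB) => -359375/16
;; gauge.express(v→9585, u_from→lb, u_to→kg) => 86953657329/20000000
;; chron.anchor(d→2025-12-20) => 2025-12-20
;; chron.monthhop(n→6) => 2026-06-20
;; chron.drift(n→-52) => 2026-04-29
;; gauge.express(v→7440, u_from→g, u_to→kg) => 186/25
;; gauge.express(v→96, u_from→g, u_to→kg) => 12/125
;; chron.dayname() => Wednesday
;; chron.gapto(d→2026-02-11) => -77
;; gauge.express(v→3768, u_from→day, u_to→min) => 5425920
;; gauge.express(v→-3, u_from→g, u_to→lb) => -300000/45359237


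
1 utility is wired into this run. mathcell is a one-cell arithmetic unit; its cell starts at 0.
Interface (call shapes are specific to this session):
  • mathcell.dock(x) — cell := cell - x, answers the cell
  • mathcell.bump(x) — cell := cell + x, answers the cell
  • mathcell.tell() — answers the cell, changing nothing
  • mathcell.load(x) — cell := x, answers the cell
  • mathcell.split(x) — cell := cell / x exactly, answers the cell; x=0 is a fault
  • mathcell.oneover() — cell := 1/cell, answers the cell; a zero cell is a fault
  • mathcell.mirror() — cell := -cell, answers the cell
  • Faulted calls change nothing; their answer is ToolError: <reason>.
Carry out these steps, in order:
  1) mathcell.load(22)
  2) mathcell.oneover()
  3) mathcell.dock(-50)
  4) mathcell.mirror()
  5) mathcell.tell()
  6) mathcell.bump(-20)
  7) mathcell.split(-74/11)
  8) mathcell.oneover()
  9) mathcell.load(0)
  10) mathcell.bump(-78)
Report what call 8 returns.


Answer: 148/1541

Derivation:
Do: load[x→22]
See: 22
Do: oneover[]
See: 1/22
Do: dock[x→-50]
See: 1101/22
Do: mirror[]
See: -1101/22
Do: tell[]
See: -1101/22
Do: bump[x→-20]
See: -1541/22
Do: split[x→-74/11]
See: 1541/148
Do: oneover[]
See: 148/1541
Do: load[x→0]
See: 0
Do: bump[x→-78]
See: -78


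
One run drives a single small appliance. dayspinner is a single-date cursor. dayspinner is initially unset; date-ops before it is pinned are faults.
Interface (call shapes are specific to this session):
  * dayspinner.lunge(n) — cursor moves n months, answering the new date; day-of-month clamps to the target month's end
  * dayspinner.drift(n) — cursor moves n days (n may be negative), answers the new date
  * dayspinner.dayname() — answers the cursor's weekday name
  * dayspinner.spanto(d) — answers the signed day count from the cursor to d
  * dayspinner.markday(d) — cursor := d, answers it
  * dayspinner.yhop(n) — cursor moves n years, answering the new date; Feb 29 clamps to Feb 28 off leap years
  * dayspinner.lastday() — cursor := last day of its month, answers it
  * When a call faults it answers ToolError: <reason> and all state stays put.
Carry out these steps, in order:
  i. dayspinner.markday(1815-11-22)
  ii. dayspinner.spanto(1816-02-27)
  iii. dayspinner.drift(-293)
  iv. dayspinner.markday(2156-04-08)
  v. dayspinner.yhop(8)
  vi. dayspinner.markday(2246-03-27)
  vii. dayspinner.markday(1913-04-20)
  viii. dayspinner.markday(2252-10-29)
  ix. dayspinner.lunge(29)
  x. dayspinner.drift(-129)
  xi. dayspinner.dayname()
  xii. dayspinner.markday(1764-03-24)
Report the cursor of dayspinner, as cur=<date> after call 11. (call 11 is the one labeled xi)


-> dayspinner.markday(d: 1815-11-22)
<- 1815-11-22
-> dayspinner.spanto(d: 1816-02-27)
<- 97
-> dayspinner.drift(n: -293)
<- 1815-02-02
-> dayspinner.markday(d: 2156-04-08)
<- 2156-04-08
-> dayspinner.yhop(n: 8)
<- 2164-04-08
-> dayspinner.markday(d: 2246-03-27)
<- 2246-03-27
-> dayspinner.markday(d: 1913-04-20)
<- 1913-04-20
-> dayspinner.markday(d: 2252-10-29)
<- 2252-10-29
-> dayspinner.lunge(n: 29)
<- 2255-03-29
-> dayspinner.drift(n: -129)
<- 2254-11-20
-> dayspinner.dayname()
<- Monday
-> dayspinner.markday(d: 1764-03-24)
<- 1764-03-24

Answer: cur=2254-11-20


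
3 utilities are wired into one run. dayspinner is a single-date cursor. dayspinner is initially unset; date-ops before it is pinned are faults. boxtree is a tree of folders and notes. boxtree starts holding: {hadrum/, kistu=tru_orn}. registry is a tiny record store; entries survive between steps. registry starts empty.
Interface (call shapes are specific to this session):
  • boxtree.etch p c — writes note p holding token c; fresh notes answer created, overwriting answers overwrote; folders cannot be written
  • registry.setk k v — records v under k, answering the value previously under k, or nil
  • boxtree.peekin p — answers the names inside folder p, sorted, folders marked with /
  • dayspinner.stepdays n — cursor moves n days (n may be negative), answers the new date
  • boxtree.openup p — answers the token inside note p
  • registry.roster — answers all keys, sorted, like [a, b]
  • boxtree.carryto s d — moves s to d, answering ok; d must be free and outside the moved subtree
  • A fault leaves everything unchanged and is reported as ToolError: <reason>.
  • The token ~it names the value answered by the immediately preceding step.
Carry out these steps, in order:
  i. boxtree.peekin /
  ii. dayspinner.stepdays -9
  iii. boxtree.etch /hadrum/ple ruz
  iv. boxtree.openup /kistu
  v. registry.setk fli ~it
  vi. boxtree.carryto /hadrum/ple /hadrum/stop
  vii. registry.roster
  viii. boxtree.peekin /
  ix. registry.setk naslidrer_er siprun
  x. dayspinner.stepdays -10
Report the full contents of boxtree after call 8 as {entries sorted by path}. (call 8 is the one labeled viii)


Answer: {hadrum/, hadrum/stop=ruz, kistu=tru_orn}

Derivation:
[in] boxtree.peekin p=/
[out] [hadrum/, kistu]
[in] dayspinner.stepdays n=-9
[out] ToolError: no date set
[in] boxtree.etch p=/hadrum/ple c=ruz
[out] created
[in] boxtree.openup p=/kistu
[out] tru_orn
[in] registry.setk k=fli v=~it
[out] nil
[in] boxtree.carryto s=/hadrum/ple d=/hadrum/stop
[out] ok
[in] registry.roster
[out] [fli]
[in] boxtree.peekin p=/
[out] [hadrum/, kistu]
[in] registry.setk k=naslidrer_er v=siprun
[out] nil
[in] dayspinner.stepdays n=-10
[out] ToolError: no date set


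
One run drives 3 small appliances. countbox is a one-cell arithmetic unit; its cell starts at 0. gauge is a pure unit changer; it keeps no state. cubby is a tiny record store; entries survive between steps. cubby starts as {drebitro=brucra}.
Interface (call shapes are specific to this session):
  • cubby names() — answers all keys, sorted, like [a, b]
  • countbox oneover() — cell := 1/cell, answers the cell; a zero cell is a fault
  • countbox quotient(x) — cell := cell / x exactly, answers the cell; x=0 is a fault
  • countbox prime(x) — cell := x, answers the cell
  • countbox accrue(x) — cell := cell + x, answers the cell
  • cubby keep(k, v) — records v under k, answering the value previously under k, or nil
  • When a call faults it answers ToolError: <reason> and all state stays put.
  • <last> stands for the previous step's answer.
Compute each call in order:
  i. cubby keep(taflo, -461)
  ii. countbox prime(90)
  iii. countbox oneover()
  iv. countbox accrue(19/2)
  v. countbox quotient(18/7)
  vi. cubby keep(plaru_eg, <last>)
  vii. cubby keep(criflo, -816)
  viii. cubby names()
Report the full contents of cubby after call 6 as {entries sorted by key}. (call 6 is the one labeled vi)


Answer: {drebitro=brucra, plaru_eg=1498/405, taflo=-461}

Derivation:
I invoke cubby keep(taflo, -461): nil.
Then countbox prime(90), yielding 90.
I call countbox oneover(): 1/90.
I run countbox accrue(19/2), → 428/45.
I run countbox quotient(18/7), giving 1498/405.
I invoke cubby keep(plaru_eg, <last>), and see nil.
Calling cubby keep(criflo, -816), giving nil.
Calling cubby names: [criflo, drebitro, plaru_eg, taflo].


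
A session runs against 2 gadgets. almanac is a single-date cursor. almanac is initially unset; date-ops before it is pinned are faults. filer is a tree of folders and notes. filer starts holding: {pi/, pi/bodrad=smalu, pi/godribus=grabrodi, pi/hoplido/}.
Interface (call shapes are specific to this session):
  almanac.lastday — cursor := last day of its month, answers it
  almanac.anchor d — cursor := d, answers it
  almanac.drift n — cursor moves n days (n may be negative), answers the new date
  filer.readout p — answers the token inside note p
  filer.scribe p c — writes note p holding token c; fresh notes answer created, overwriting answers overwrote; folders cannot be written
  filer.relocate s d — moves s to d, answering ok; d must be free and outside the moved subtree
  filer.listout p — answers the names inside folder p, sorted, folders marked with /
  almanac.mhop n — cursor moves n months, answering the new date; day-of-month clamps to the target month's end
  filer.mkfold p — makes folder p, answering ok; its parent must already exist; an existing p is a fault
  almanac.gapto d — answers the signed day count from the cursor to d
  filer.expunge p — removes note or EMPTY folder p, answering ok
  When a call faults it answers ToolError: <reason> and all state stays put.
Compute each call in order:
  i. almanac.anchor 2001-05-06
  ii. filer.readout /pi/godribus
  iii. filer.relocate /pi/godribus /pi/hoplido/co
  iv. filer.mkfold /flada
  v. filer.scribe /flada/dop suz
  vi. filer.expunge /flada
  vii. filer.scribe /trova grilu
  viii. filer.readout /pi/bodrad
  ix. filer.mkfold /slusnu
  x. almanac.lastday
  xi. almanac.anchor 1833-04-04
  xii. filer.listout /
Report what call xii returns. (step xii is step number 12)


Answer: [flada/, pi/, slusnu/, trova]

Derivation:
Do: almanac.anchor[2001-05-06]
See: 2001-05-06
Do: filer.readout[/pi/godribus]
See: grabrodi
Do: filer.relocate[/pi/godribus; /pi/hoplido/co]
See: ok
Do: filer.mkfold[/flada]
See: ok
Do: filer.scribe[/flada/dop; suz]
See: created
Do: filer.expunge[/flada]
See: ToolError: not empty
Do: filer.scribe[/trova; grilu]
See: created
Do: filer.readout[/pi/bodrad]
See: smalu
Do: filer.mkfold[/slusnu]
See: ok
Do: almanac.lastday[]
See: 2001-05-31
Do: almanac.anchor[1833-04-04]
See: 1833-04-04
Do: filer.listout[/]
See: [flada/, pi/, slusnu/, trova]


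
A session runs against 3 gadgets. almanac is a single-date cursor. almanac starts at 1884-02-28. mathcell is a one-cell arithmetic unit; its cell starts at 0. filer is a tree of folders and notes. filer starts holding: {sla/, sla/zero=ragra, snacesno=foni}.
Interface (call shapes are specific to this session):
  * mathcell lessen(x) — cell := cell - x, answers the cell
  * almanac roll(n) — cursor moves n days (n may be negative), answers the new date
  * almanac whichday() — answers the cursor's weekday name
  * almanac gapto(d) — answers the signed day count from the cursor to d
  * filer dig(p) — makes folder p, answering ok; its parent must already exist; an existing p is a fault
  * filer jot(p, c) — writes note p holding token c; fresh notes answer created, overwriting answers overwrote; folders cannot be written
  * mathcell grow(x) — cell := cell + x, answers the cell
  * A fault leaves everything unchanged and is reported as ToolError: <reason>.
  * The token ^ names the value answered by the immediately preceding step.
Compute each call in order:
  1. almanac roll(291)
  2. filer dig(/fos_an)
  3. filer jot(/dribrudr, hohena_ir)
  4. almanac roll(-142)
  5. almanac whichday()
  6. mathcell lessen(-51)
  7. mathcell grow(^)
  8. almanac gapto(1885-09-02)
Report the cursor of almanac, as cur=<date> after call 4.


-> almanac roll(n: 291)
<- 1884-12-15
-> filer dig(p: /fos_an)
<- ok
-> filer jot(p: /dribrudr, c: hohena_ir)
<- created
-> almanac roll(n: -142)
<- 1884-07-26
-> almanac whichday()
<- Saturday
-> mathcell lessen(x: -51)
<- 51
-> mathcell grow(x: ^)
<- 102
-> almanac gapto(d: 1885-09-02)
<- 403

Answer: cur=1884-07-26


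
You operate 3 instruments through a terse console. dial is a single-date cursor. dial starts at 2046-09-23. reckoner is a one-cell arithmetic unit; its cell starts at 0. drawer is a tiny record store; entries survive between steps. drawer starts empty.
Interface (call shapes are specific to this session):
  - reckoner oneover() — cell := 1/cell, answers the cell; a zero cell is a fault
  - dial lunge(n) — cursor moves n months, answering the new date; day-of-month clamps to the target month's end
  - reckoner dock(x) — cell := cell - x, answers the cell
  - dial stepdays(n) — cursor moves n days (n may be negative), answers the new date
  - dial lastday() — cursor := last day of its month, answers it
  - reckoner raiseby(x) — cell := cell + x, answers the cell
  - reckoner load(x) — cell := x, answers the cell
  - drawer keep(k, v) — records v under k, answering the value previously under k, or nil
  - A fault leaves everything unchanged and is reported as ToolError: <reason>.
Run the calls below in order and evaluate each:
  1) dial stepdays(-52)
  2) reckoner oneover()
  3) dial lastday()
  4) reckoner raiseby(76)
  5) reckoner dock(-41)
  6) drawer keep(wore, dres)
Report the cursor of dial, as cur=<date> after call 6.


-> dial stepdays(n='-52')
<- 2046-08-02
-> reckoner oneover()
<- ToolError: reciprocal of zero
-> dial lastday()
<- 2046-08-31
-> reckoner raiseby(x='76')
<- 76
-> reckoner dock(x='-41')
<- 117
-> drawer keep(k='wore', v='dres')
<- nil

Answer: cur=2046-08-31


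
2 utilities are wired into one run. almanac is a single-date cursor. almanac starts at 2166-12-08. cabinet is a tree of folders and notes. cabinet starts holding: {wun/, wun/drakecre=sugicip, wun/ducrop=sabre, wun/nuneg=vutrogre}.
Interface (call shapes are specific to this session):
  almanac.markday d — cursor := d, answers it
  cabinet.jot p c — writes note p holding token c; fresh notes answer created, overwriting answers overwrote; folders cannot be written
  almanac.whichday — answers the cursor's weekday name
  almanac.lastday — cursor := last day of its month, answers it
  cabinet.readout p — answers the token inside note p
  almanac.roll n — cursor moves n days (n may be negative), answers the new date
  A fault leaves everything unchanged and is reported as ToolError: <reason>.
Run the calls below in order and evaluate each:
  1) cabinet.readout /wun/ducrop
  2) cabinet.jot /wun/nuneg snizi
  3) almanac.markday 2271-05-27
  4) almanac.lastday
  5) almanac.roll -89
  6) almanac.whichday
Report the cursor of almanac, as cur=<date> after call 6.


;; 1. cabinet.readout(/wun/ducrop) => sabre
;; 2. cabinet.jot(/wun/nuneg, snizi) => overwrote
;; 3. almanac.markday(2271-05-27) => 2271-05-27
;; 4. almanac.lastday() => 2271-05-31
;; 5. almanac.roll(-89) => 2271-03-03
;; 6. almanac.whichday() => Friday

Answer: cur=2271-03-03


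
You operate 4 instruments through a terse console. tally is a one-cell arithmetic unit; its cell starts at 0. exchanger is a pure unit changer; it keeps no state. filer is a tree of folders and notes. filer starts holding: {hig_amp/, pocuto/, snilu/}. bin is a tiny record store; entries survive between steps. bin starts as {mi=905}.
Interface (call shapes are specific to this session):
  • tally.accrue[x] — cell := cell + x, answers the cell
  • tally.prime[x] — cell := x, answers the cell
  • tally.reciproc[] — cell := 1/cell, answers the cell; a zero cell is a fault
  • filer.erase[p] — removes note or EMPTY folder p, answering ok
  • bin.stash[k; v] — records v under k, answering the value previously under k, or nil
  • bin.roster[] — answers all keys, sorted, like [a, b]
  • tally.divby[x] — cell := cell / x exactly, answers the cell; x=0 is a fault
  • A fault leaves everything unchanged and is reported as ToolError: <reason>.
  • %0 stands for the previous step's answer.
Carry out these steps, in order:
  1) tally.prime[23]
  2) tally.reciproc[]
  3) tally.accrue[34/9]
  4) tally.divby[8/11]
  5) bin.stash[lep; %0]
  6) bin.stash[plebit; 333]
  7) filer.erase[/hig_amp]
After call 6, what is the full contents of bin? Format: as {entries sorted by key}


I run prime on x='23': 23.
Now I run reciproc, and see 1/23.
I invoke accrue on x='34/9', and observe 791/207.
Then divby on x='8/11', giving 8701/1656.
I use stash on k='lep', v='%0', yielding nil.
Calling stash on k='plebit', v='333', and get nil.
I invoke erase on p='/hig_amp', yielding ok.

Answer: {lep=8701/1656, mi=905, plebit=333}


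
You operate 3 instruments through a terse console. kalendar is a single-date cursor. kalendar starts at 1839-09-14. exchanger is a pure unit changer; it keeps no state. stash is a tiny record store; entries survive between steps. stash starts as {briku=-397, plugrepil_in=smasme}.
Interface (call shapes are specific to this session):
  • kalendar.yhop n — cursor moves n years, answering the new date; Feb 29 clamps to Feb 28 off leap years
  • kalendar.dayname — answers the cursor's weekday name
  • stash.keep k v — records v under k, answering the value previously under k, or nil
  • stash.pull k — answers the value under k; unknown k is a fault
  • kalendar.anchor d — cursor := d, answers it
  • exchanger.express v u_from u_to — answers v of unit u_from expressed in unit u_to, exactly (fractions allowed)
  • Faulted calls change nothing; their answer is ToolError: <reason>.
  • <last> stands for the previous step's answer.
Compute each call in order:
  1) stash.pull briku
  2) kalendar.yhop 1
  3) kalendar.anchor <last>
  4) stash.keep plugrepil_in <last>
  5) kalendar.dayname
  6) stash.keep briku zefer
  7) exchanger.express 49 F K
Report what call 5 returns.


>> stash.pull(k→briku)
<< -397
>> kalendar.yhop(n→1)
<< 1840-09-14
>> kalendar.anchor(d→<last>)
<< 1840-09-14
>> stash.keep(k→plugrepil_in, v→<last>)
<< smasme
>> kalendar.dayname()
<< Monday
>> stash.keep(k→briku, v→zefer)
<< -397
>> exchanger.express(v→49, u_from→F, u_to→K)
<< 50867/180

Answer: Monday


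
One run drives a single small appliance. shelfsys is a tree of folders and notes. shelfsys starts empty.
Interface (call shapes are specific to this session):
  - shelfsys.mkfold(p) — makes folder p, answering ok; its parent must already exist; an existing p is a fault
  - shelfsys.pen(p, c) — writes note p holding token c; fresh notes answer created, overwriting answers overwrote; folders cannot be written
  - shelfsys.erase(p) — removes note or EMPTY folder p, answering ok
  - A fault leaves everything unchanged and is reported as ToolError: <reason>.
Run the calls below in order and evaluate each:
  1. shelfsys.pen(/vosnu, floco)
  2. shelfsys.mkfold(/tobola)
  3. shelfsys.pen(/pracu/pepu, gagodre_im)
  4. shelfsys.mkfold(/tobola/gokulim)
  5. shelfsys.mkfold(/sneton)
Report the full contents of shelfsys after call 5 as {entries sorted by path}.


·→ shelfsys.pen(p='/vosnu', c='floco')
·← created
·→ shelfsys.mkfold(p='/tobola')
·← ok
·→ shelfsys.pen(p='/pracu/pepu', c='gagodre_im')
·← ToolError: no parent
·→ shelfsys.mkfold(p='/tobola/gokulim')
·← ok
·→ shelfsys.mkfold(p='/sneton')
·← ok

Answer: {sneton/, tobola/, tobola/gokulim/, vosnu=floco}


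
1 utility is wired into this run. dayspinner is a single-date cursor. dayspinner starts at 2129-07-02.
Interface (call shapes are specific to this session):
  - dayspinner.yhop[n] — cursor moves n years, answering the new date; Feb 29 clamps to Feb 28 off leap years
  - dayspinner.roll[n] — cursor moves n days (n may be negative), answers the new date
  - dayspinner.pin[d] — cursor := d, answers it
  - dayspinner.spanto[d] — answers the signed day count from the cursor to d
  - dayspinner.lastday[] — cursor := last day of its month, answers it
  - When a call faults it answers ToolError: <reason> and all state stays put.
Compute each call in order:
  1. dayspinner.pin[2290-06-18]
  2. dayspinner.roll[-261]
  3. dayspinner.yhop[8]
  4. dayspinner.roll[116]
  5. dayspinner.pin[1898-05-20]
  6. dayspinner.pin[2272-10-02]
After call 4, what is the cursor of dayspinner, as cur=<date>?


Answer: cur=2298-01-24

Derivation:
# 1. pin(d='2290-06-18') == 2290-06-18
# 2. roll(n='-261') == 2289-09-30
# 3. yhop(n='8') == 2297-09-30
# 4. roll(n='116') == 2298-01-24
# 5. pin(d='1898-05-20') == 1898-05-20
# 6. pin(d='2272-10-02') == 2272-10-02


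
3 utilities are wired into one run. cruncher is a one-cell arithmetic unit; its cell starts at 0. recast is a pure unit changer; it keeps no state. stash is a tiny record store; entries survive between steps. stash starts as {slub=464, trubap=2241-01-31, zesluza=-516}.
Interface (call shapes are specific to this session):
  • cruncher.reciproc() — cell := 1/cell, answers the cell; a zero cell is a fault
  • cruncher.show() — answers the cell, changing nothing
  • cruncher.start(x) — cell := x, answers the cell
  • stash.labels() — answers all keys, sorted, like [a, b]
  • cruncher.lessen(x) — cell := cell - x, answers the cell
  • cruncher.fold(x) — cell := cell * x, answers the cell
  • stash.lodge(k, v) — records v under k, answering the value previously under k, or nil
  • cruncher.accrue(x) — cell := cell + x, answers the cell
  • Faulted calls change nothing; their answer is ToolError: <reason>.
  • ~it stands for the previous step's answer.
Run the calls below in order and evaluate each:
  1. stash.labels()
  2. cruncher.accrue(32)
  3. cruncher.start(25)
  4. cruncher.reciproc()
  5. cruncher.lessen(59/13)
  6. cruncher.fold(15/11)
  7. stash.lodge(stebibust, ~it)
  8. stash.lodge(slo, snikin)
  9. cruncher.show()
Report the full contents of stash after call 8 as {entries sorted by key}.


Answer: {slo=snikin, slub=464, stebibust=-4386/715, trubap=2241-01-31, zesluza=-516}

Derivation:
CALL labels[]
RET  [slub, trubap, zesluza]
CALL accrue[x→32]
RET  32
CALL start[x→25]
RET  25
CALL reciproc[]
RET  1/25
CALL lessen[x→59/13]
RET  -1462/325
CALL fold[x→15/11]
RET  -4386/715
CALL lodge[k→stebibust; v→~it]
RET  nil
CALL lodge[k→slo; v→snikin]
RET  nil
CALL show[]
RET  -4386/715


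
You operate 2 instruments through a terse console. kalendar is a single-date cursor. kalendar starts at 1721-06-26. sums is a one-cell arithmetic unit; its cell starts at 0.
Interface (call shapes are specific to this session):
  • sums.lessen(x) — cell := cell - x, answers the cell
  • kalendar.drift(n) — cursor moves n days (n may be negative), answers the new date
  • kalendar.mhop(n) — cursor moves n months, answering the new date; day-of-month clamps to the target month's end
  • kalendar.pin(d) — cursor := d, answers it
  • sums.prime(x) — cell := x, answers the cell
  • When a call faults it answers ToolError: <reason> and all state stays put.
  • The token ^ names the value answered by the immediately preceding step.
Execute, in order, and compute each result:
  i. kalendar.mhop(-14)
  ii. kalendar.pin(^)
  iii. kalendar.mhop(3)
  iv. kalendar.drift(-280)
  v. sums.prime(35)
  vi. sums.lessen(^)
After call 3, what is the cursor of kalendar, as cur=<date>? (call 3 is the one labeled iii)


[in] kalendar.mhop n→-14
= 1720-04-26
[in] kalendar.pin d→^
= 1720-04-26
[in] kalendar.mhop n→3
= 1720-07-26
[in] kalendar.drift n→-280
= 1719-10-20
[in] sums.prime x→35
= 35
[in] sums.lessen x→^
= 0

Answer: cur=1720-07-26


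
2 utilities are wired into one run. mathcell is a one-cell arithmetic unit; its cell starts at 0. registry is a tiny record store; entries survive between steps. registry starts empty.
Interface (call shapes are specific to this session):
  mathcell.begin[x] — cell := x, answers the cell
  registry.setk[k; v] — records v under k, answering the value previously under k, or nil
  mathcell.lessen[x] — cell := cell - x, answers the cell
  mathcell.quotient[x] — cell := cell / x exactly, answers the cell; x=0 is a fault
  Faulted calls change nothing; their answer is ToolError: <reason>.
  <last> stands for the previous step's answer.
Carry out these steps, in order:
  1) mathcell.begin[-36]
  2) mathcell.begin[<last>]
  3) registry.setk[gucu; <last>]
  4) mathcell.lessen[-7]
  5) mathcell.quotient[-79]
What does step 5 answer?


// begin(-36) == -36
// begin(<last>) == -36
// setk(gucu, <last>) == nil
// lessen(-7) == -29
// quotient(-79) == 29/79

Answer: 29/79


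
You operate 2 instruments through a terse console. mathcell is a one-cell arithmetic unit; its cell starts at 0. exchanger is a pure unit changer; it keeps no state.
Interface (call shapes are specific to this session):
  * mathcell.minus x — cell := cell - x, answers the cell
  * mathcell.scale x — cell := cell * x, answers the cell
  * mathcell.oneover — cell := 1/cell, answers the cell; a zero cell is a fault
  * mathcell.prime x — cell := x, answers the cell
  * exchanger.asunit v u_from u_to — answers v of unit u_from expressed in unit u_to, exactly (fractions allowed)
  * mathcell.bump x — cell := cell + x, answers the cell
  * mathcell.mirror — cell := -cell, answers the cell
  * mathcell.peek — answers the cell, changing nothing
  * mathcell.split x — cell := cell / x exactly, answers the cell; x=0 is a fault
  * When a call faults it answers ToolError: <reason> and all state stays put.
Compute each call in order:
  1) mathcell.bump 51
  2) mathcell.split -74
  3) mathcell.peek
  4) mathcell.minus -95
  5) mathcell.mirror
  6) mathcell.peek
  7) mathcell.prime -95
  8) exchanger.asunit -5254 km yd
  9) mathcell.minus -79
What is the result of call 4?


CALL mathcell.bump[x=51]
RET  51
CALL mathcell.split[x=-74]
RET  -51/74
CALL mathcell.peek[]
RET  -51/74
CALL mathcell.minus[x=-95]
RET  6979/74
CALL mathcell.mirror[]
RET  -6979/74
CALL mathcell.peek[]
RET  -6979/74
CALL mathcell.prime[x=-95]
RET  -95
CALL exchanger.asunit[v=-5254; u_from=km; u_to=yd]
RET  -6567500000/1143
CALL mathcell.minus[x=-79]
RET  -16

Answer: 6979/74


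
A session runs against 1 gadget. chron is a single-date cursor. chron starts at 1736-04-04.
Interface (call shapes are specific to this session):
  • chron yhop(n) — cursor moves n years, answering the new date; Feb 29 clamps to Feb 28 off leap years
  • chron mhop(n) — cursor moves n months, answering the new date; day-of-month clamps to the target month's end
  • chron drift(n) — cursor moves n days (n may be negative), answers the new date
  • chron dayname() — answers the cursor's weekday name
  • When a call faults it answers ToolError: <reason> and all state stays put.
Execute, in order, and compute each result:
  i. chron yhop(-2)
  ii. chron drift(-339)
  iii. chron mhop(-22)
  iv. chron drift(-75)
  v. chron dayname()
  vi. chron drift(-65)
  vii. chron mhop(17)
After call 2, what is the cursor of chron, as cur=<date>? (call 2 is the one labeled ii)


Answer: cur=1733-04-30

Derivation:
Step: chron yhop[n=-2]
Result: 1734-04-04
Step: chron drift[n=-339]
Result: 1733-04-30
Step: chron mhop[n=-22]
Result: 1731-06-30
Step: chron drift[n=-75]
Result: 1731-04-16
Step: chron dayname[]
Result: Monday
Step: chron drift[n=-65]
Result: 1731-02-10
Step: chron mhop[n=17]
Result: 1732-07-10


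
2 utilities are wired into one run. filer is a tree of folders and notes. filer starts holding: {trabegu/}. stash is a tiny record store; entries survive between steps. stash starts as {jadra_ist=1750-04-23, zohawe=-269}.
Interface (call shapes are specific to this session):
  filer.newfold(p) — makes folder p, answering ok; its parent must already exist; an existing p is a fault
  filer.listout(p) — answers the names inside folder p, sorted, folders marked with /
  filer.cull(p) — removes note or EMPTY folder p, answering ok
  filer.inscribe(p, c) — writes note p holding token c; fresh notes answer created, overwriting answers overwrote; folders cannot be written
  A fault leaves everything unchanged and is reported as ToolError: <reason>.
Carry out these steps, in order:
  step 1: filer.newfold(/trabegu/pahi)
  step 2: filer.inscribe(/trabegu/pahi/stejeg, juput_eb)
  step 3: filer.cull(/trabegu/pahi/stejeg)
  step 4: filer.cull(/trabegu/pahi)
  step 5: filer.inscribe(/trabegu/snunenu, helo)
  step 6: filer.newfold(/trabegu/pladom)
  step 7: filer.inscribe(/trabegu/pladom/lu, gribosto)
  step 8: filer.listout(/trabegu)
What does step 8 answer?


Answer: [pladom/, snunenu]

Derivation:
! newfold(/trabegu/pahi) == ok
! inscribe(/trabegu/pahi/stejeg, juput_eb) == created
! cull(/trabegu/pahi/stejeg) == ok
! cull(/trabegu/pahi) == ok
! inscribe(/trabegu/snunenu, helo) == created
! newfold(/trabegu/pladom) == ok
! inscribe(/trabegu/pladom/lu, gribosto) == created
! listout(/trabegu) == [pladom/, snunenu]
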